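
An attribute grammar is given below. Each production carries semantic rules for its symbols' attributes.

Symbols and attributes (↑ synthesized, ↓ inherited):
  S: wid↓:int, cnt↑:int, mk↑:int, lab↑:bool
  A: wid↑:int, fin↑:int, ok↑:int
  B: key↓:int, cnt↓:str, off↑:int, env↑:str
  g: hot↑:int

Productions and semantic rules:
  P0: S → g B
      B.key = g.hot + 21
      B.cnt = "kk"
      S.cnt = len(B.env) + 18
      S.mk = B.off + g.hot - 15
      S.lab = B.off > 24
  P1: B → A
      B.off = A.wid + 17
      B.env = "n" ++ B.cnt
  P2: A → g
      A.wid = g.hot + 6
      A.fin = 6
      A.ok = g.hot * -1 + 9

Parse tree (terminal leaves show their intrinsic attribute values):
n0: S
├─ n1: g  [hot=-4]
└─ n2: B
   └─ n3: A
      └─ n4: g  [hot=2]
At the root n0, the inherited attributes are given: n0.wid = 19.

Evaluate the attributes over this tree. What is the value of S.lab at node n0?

true

1. n0.wid = 19  [given at root]
2. n1.hot = -4  [terminal]
3. n2.key = 17  [g.hot + 21]
4. n2.cnt = "kk"  ["kk"]
5. n4.hot = 2  [terminal]
6. n3.wid = 8  [g.hot + 6]
7. n3.fin = 6  [6]
8. n3.ok = 7  [g.hot * -1 + 9]
9. n2.off = 25  [A.wid + 17]
10. n2.env = "nkk"  ["n" ++ B.cnt]
11. n0.cnt = 21  [len(B.env) + 18]
12. n0.mk = 6  [B.off + g.hot - 15]
13. n0.lab = true  [B.off > 24]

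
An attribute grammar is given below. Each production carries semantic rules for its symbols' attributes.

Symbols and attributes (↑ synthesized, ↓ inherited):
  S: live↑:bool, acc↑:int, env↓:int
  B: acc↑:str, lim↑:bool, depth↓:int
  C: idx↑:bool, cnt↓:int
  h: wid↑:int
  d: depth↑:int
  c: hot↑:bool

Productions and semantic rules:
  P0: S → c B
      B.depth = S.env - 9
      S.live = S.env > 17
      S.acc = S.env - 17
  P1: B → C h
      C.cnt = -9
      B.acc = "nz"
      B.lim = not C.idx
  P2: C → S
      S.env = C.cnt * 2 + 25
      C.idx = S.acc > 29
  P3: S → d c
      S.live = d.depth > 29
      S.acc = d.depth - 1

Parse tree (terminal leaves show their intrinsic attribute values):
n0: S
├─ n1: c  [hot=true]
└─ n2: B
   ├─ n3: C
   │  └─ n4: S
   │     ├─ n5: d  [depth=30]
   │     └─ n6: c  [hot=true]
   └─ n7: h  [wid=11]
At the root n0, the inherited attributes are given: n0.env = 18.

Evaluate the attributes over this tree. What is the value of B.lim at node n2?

true

1. n0.env = 18  [given at root]
2. n1.hot = true  [terminal]
3. n2.depth = 9  [S.env - 9]
4. n3.cnt = -9  [-9]
5. n4.env = 7  [C.cnt * 2 + 25]
6. n5.depth = 30  [terminal]
7. n6.hot = true  [terminal]
8. n4.live = true  [d.depth > 29]
9. n4.acc = 29  [d.depth - 1]
10. n3.idx = false  [S.acc > 29]
11. n7.wid = 11  [terminal]
12. n2.acc = "nz"  ["nz"]
13. n2.lim = true  [not C.idx]
14. n0.live = true  [S.env > 17]
15. n0.acc = 1  [S.env - 17]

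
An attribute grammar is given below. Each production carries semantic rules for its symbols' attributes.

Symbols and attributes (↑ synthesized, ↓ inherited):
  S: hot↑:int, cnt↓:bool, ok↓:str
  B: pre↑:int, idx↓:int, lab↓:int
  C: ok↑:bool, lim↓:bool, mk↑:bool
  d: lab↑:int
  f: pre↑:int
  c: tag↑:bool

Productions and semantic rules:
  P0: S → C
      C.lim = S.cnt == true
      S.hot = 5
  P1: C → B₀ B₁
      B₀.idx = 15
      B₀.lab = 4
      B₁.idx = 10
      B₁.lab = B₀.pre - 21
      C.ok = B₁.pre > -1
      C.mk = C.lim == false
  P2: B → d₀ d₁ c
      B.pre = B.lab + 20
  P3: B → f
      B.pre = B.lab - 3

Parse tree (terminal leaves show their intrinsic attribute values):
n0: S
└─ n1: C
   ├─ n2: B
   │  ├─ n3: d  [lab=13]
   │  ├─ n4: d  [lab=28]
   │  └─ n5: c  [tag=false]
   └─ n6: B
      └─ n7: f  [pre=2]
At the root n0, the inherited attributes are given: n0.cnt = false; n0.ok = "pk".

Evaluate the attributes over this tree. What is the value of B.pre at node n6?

1. n0.cnt = false  [given at root]
2. n0.ok = "pk"  [given at root]
3. n1.lim = false  [S.cnt == true]
4. n2.idx = 15  [15]
5. n2.lab = 4  [4]
6. n3.lab = 13  [terminal]
7. n4.lab = 28  [terminal]
8. n5.tag = false  [terminal]
9. n2.pre = 24  [B.lab + 20]
10. n6.idx = 10  [10]
11. n6.lab = 3  [B₀.pre - 21]
12. n7.pre = 2  [terminal]
13. n6.pre = 0  [B.lab - 3]
14. n1.ok = true  [B₁.pre > -1]
15. n1.mk = true  [C.lim == false]
16. n0.hot = 5  [5]

0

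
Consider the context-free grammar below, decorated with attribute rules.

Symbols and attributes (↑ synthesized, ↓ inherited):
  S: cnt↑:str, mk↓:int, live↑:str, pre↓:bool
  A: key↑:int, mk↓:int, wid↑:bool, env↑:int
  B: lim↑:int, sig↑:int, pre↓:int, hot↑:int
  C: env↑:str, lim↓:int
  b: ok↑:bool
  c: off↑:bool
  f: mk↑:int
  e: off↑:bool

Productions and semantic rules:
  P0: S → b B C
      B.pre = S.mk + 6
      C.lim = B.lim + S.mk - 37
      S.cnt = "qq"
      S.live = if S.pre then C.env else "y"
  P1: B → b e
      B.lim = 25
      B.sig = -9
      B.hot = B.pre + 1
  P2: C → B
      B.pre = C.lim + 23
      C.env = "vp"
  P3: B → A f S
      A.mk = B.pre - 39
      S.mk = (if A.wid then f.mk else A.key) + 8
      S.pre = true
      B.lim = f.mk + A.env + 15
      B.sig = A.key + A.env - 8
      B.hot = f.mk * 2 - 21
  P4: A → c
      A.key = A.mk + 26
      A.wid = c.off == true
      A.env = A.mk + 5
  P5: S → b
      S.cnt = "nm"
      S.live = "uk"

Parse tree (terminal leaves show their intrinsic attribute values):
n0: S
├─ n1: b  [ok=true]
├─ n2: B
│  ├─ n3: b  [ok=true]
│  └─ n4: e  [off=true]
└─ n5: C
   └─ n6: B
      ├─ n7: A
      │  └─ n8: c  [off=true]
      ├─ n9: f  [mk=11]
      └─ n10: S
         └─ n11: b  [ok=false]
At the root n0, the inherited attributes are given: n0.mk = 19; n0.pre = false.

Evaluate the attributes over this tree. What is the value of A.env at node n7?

1. n0.mk = 19  [given at root]
2. n0.pre = false  [given at root]
3. n1.ok = true  [terminal]
4. n2.pre = 25  [S.mk + 6]
5. n3.ok = true  [terminal]
6. n4.off = true  [terminal]
7. n2.lim = 25  [25]
8. n2.sig = -9  [-9]
9. n2.hot = 26  [B.pre + 1]
10. n5.lim = 7  [B.lim + S.mk - 37]
11. n6.pre = 30  [C.lim + 23]
12. n7.mk = -9  [B.pre - 39]
13. n8.off = true  [terminal]
14. n7.key = 17  [A.mk + 26]
15. n7.wid = true  [c.off == true]
16. n7.env = -4  [A.mk + 5]
17. n9.mk = 11  [terminal]
18. n10.mk = 19  [(if A.wid then f.mk else A.key) + 8]
19. n10.pre = true  [true]
20. n11.ok = false  [terminal]
21. n10.cnt = "nm"  ["nm"]
22. n10.live = "uk"  ["uk"]
23. n6.lim = 22  [f.mk + A.env + 15]
24. n6.sig = 5  [A.key + A.env - 8]
25. n6.hot = 1  [f.mk * 2 - 21]
26. n5.env = "vp"  ["vp"]
27. n0.cnt = "qq"  ["qq"]
28. n0.live = "y"  [if S.pre then C.env else "y"]

-4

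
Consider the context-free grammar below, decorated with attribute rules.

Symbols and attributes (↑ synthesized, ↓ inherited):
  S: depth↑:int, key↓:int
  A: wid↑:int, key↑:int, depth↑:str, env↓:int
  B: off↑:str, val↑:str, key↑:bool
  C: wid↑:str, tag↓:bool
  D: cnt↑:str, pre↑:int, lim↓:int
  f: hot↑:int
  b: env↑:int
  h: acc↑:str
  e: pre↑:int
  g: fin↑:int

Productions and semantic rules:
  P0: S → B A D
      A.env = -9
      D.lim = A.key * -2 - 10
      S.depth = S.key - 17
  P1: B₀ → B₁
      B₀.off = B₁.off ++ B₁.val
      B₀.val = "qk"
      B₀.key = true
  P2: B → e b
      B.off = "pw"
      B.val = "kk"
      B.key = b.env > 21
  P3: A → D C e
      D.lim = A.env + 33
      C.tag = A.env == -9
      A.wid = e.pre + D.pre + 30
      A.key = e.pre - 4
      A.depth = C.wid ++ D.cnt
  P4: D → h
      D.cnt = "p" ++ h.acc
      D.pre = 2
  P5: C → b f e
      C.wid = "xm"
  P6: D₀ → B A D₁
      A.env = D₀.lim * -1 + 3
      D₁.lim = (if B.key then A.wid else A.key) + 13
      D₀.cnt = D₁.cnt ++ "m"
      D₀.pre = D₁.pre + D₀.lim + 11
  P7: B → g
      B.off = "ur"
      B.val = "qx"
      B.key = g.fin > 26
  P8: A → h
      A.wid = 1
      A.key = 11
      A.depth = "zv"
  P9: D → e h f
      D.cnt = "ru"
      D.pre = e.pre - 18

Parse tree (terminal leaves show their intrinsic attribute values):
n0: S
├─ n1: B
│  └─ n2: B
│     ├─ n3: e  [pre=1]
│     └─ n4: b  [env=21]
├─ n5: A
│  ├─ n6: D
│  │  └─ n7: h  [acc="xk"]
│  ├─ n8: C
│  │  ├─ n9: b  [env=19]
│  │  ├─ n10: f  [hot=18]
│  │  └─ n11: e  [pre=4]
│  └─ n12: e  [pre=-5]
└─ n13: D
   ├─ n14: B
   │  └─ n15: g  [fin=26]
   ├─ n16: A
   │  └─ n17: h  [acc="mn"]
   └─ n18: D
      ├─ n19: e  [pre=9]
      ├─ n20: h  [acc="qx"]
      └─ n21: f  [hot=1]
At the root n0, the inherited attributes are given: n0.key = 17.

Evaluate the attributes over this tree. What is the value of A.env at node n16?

1. n0.key = 17  [given at root]
2. n3.pre = 1  [terminal]
3. n4.env = 21  [terminal]
4. n2.off = "pw"  ["pw"]
5. n2.val = "kk"  ["kk"]
6. n2.key = false  [b.env > 21]
7. n1.off = "pwkk"  [B₁.off ++ B₁.val]
8. n1.val = "qk"  ["qk"]
9. n1.key = true  [true]
10. n5.env = -9  [-9]
11. n6.lim = 24  [A.env + 33]
12. n7.acc = "xk"  [terminal]
13. n6.cnt = "pxk"  ["p" ++ h.acc]
14. n6.pre = 2  [2]
15. n8.tag = true  [A.env == -9]
16. n9.env = 19  [terminal]
17. n10.hot = 18  [terminal]
18. n11.pre = 4  [terminal]
19. n8.wid = "xm"  ["xm"]
20. n12.pre = -5  [terminal]
21. n5.wid = 27  [e.pre + D.pre + 30]
22. n5.key = -9  [e.pre - 4]
23. n5.depth = "xmpxk"  [C.wid ++ D.cnt]
24. n13.lim = 8  [A.key * -2 - 10]
25. n15.fin = 26  [terminal]
26. n14.off = "ur"  ["ur"]
27. n14.val = "qx"  ["qx"]
28. n14.key = false  [g.fin > 26]
29. n16.env = -5  [D₀.lim * -1 + 3]
30. n17.acc = "mn"  [terminal]
31. n16.wid = 1  [1]
32. n16.key = 11  [11]
33. n16.depth = "zv"  ["zv"]
34. n18.lim = 24  [(if B.key then A.wid else A.key) + 13]
35. n19.pre = 9  [terminal]
36. n20.acc = "qx"  [terminal]
37. n21.hot = 1  [terminal]
38. n18.cnt = "ru"  ["ru"]
39. n18.pre = -9  [e.pre - 18]
40. n13.cnt = "rum"  [D₁.cnt ++ "m"]
41. n13.pre = 10  [D₁.pre + D₀.lim + 11]
42. n0.depth = 0  [S.key - 17]

-5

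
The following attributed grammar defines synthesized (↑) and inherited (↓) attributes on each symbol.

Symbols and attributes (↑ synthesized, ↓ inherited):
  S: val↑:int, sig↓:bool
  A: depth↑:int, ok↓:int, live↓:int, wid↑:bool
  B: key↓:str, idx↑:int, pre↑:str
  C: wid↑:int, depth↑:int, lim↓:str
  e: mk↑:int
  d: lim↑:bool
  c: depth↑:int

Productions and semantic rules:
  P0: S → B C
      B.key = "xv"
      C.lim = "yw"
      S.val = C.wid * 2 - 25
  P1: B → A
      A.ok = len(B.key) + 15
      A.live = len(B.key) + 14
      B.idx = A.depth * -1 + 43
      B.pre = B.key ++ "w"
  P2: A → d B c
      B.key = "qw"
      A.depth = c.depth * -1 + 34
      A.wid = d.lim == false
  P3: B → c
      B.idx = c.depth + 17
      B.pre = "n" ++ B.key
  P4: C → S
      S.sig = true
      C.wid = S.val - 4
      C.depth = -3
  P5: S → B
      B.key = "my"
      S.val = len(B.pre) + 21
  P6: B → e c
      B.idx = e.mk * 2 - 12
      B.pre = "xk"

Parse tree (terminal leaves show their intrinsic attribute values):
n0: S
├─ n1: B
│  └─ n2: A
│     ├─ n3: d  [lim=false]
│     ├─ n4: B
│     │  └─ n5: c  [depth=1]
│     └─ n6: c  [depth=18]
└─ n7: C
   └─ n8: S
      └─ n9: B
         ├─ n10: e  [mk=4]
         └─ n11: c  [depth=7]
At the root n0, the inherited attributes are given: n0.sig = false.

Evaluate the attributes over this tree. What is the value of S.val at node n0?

1. n0.sig = false  [given at root]
2. n1.key = "xv"  ["xv"]
3. n2.ok = 17  [len(B.key) + 15]
4. n2.live = 16  [len(B.key) + 14]
5. n3.lim = false  [terminal]
6. n4.key = "qw"  ["qw"]
7. n5.depth = 1  [terminal]
8. n4.idx = 18  [c.depth + 17]
9. n4.pre = "nqw"  ["n" ++ B.key]
10. n6.depth = 18  [terminal]
11. n2.depth = 16  [c.depth * -1 + 34]
12. n2.wid = true  [d.lim == false]
13. n1.idx = 27  [A.depth * -1 + 43]
14. n1.pre = "xvw"  [B.key ++ "w"]
15. n7.lim = "yw"  ["yw"]
16. n8.sig = true  [true]
17. n9.key = "my"  ["my"]
18. n10.mk = 4  [terminal]
19. n11.depth = 7  [terminal]
20. n9.idx = -4  [e.mk * 2 - 12]
21. n9.pre = "xk"  ["xk"]
22. n8.val = 23  [len(B.pre) + 21]
23. n7.wid = 19  [S.val - 4]
24. n7.depth = -3  [-3]
25. n0.val = 13  [C.wid * 2 - 25]

13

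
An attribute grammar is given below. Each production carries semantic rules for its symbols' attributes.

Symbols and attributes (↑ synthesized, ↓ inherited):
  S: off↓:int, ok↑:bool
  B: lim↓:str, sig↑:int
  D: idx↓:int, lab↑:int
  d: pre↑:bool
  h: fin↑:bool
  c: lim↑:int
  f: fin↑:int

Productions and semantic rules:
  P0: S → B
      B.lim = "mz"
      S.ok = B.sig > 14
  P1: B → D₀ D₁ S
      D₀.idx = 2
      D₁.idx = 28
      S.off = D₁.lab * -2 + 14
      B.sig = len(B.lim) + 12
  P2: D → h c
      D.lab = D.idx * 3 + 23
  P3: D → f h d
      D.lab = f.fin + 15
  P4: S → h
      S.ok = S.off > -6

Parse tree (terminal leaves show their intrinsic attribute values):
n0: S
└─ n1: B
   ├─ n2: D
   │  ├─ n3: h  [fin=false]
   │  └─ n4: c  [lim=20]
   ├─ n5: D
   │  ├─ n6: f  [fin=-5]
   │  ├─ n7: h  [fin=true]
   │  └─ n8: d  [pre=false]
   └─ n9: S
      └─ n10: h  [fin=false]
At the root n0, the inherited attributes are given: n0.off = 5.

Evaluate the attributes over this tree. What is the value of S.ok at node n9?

1. n0.off = 5  [given at root]
2. n1.lim = "mz"  ["mz"]
3. n2.idx = 2  [2]
4. n3.fin = false  [terminal]
5. n4.lim = 20  [terminal]
6. n2.lab = 29  [D.idx * 3 + 23]
7. n5.idx = 28  [28]
8. n6.fin = -5  [terminal]
9. n7.fin = true  [terminal]
10. n8.pre = false  [terminal]
11. n5.lab = 10  [f.fin + 15]
12. n9.off = -6  [D₁.lab * -2 + 14]
13. n10.fin = false  [terminal]
14. n9.ok = false  [S.off > -6]
15. n1.sig = 14  [len(B.lim) + 12]
16. n0.ok = false  [B.sig > 14]

false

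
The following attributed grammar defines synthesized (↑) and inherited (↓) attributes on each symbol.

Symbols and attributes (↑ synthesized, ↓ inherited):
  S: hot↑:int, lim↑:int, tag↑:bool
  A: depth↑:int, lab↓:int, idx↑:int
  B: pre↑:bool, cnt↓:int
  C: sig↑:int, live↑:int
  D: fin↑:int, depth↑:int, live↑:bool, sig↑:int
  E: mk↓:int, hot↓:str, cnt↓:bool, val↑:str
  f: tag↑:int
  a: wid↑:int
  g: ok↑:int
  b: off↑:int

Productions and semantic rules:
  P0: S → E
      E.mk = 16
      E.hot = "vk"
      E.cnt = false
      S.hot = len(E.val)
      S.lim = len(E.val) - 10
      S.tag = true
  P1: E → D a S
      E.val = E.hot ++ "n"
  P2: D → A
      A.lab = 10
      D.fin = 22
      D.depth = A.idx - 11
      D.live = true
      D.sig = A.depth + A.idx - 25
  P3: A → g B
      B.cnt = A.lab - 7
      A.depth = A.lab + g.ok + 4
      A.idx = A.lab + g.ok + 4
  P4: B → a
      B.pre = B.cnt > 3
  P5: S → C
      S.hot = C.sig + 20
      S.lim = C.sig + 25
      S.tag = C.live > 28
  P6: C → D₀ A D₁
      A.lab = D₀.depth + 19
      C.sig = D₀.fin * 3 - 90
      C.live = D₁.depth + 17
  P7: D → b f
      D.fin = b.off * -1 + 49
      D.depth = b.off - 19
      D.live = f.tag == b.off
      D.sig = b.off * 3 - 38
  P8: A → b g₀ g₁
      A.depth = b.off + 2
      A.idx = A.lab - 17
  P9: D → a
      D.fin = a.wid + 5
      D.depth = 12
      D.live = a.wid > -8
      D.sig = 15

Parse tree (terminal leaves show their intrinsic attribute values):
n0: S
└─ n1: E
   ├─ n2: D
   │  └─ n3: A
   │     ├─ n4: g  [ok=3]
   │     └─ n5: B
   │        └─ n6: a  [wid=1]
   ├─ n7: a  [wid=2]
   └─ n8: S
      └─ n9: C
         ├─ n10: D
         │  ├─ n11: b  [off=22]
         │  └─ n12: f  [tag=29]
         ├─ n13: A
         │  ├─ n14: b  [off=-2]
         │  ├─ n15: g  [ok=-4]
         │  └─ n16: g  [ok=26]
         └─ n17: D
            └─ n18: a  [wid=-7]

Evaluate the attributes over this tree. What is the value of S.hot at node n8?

11

1. n1.mk = 16  [16]
2. n1.hot = "vk"  ["vk"]
3. n1.cnt = false  [false]
4. n3.lab = 10  [10]
5. n4.ok = 3  [terminal]
6. n5.cnt = 3  [A.lab - 7]
7. n6.wid = 1  [terminal]
8. n5.pre = false  [B.cnt > 3]
9. n3.depth = 17  [A.lab + g.ok + 4]
10. n3.idx = 17  [A.lab + g.ok + 4]
11. n2.fin = 22  [22]
12. n2.depth = 6  [A.idx - 11]
13. n2.live = true  [true]
14. n2.sig = 9  [A.depth + A.idx - 25]
15. n7.wid = 2  [terminal]
16. n11.off = 22  [terminal]
17. n12.tag = 29  [terminal]
18. n10.fin = 27  [b.off * -1 + 49]
19. n10.depth = 3  [b.off - 19]
20. n10.live = false  [f.tag == b.off]
21. n10.sig = 28  [b.off * 3 - 38]
22. n13.lab = 22  [D₀.depth + 19]
23. n14.off = -2  [terminal]
24. n15.ok = -4  [terminal]
25. n16.ok = 26  [terminal]
26. n13.depth = 0  [b.off + 2]
27. n13.idx = 5  [A.lab - 17]
28. n18.wid = -7  [terminal]
29. n17.fin = -2  [a.wid + 5]
30. n17.depth = 12  [12]
31. n17.live = true  [a.wid > -8]
32. n17.sig = 15  [15]
33. n9.sig = -9  [D₀.fin * 3 - 90]
34. n9.live = 29  [D₁.depth + 17]
35. n8.hot = 11  [C.sig + 20]
36. n8.lim = 16  [C.sig + 25]
37. n8.tag = true  [C.live > 28]
38. n1.val = "vkn"  [E.hot ++ "n"]
39. n0.hot = 3  [len(E.val)]
40. n0.lim = -7  [len(E.val) - 10]
41. n0.tag = true  [true]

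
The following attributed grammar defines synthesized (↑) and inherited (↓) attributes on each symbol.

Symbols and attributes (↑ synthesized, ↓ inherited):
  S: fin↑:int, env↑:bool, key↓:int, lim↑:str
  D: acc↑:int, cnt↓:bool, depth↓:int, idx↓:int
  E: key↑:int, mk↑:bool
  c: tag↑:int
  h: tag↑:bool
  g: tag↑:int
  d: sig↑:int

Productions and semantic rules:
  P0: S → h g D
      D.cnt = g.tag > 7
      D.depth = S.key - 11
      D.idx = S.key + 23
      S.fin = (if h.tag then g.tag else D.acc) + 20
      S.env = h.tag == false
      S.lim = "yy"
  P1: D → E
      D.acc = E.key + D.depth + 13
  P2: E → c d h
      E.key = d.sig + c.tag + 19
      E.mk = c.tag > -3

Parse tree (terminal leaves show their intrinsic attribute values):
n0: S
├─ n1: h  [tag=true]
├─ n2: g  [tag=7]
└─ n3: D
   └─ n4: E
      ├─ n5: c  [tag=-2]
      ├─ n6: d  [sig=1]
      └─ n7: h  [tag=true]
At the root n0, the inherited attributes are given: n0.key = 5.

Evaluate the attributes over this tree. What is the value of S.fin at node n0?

27

1. n0.key = 5  [given at root]
2. n1.tag = true  [terminal]
3. n2.tag = 7  [terminal]
4. n3.cnt = false  [g.tag > 7]
5. n3.depth = -6  [S.key - 11]
6. n3.idx = 28  [S.key + 23]
7. n5.tag = -2  [terminal]
8. n6.sig = 1  [terminal]
9. n7.tag = true  [terminal]
10. n4.key = 18  [d.sig + c.tag + 19]
11. n4.mk = true  [c.tag > -3]
12. n3.acc = 25  [E.key + D.depth + 13]
13. n0.fin = 27  [(if h.tag then g.tag else D.acc) + 20]
14. n0.env = false  [h.tag == false]
15. n0.lim = "yy"  ["yy"]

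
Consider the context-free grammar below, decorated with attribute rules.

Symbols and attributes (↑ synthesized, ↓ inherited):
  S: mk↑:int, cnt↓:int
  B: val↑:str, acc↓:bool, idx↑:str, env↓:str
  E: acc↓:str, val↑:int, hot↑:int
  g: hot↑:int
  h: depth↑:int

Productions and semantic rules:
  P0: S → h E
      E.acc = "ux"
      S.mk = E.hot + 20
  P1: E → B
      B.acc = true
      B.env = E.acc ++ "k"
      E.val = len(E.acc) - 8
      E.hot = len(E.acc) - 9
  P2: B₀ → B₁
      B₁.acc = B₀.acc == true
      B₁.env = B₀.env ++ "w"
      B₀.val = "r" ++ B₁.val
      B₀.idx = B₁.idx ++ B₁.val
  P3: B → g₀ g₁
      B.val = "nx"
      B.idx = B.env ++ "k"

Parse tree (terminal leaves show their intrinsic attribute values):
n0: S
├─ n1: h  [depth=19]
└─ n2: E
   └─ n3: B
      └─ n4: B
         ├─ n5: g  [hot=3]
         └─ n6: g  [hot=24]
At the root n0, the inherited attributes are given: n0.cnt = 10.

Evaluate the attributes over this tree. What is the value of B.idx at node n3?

"uxkwknx"

1. n0.cnt = 10  [given at root]
2. n1.depth = 19  [terminal]
3. n2.acc = "ux"  ["ux"]
4. n3.acc = true  [true]
5. n3.env = "uxk"  [E.acc ++ "k"]
6. n4.acc = true  [B₀.acc == true]
7. n4.env = "uxkw"  [B₀.env ++ "w"]
8. n5.hot = 3  [terminal]
9. n6.hot = 24  [terminal]
10. n4.val = "nx"  ["nx"]
11. n4.idx = "uxkwk"  [B.env ++ "k"]
12. n3.val = "rnx"  ["r" ++ B₁.val]
13. n3.idx = "uxkwknx"  [B₁.idx ++ B₁.val]
14. n2.val = -6  [len(E.acc) - 8]
15. n2.hot = -7  [len(E.acc) - 9]
16. n0.mk = 13  [E.hot + 20]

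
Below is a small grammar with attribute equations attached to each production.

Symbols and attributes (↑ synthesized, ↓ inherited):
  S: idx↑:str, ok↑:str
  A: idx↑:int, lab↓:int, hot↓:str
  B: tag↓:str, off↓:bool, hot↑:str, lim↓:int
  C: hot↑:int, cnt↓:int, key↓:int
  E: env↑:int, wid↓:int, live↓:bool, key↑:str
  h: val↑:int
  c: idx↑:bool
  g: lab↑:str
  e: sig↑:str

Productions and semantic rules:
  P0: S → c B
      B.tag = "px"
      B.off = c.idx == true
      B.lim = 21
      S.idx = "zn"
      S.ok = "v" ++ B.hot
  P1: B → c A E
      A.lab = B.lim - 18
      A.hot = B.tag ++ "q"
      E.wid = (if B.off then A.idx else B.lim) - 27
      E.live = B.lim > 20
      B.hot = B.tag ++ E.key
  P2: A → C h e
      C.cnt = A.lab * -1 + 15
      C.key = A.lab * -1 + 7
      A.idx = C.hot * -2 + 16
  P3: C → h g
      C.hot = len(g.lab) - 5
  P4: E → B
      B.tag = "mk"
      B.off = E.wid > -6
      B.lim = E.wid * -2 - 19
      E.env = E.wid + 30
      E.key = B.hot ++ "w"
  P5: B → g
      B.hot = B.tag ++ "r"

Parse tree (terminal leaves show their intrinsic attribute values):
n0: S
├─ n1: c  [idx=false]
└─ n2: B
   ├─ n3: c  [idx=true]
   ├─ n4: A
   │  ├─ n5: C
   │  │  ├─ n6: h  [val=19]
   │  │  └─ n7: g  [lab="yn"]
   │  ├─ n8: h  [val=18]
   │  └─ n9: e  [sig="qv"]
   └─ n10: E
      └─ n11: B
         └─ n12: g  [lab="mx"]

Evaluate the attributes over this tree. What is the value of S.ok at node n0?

"vpxmkrw"

1. n1.idx = false  [terminal]
2. n2.tag = "px"  ["px"]
3. n2.off = false  [c.idx == true]
4. n2.lim = 21  [21]
5. n3.idx = true  [terminal]
6. n4.lab = 3  [B.lim - 18]
7. n4.hot = "pxq"  [B.tag ++ "q"]
8. n5.cnt = 12  [A.lab * -1 + 15]
9. n5.key = 4  [A.lab * -1 + 7]
10. n6.val = 19  [terminal]
11. n7.lab = "yn"  [terminal]
12. n5.hot = -3  [len(g.lab) - 5]
13. n8.val = 18  [terminal]
14. n9.sig = "qv"  [terminal]
15. n4.idx = 22  [C.hot * -2 + 16]
16. n10.wid = -6  [(if B.off then A.idx else B.lim) - 27]
17. n10.live = true  [B.lim > 20]
18. n11.tag = "mk"  ["mk"]
19. n11.off = false  [E.wid > -6]
20. n11.lim = -7  [E.wid * -2 - 19]
21. n12.lab = "mx"  [terminal]
22. n11.hot = "mkr"  [B.tag ++ "r"]
23. n10.env = 24  [E.wid + 30]
24. n10.key = "mkrw"  [B.hot ++ "w"]
25. n2.hot = "pxmkrw"  [B.tag ++ E.key]
26. n0.idx = "zn"  ["zn"]
27. n0.ok = "vpxmkrw"  ["v" ++ B.hot]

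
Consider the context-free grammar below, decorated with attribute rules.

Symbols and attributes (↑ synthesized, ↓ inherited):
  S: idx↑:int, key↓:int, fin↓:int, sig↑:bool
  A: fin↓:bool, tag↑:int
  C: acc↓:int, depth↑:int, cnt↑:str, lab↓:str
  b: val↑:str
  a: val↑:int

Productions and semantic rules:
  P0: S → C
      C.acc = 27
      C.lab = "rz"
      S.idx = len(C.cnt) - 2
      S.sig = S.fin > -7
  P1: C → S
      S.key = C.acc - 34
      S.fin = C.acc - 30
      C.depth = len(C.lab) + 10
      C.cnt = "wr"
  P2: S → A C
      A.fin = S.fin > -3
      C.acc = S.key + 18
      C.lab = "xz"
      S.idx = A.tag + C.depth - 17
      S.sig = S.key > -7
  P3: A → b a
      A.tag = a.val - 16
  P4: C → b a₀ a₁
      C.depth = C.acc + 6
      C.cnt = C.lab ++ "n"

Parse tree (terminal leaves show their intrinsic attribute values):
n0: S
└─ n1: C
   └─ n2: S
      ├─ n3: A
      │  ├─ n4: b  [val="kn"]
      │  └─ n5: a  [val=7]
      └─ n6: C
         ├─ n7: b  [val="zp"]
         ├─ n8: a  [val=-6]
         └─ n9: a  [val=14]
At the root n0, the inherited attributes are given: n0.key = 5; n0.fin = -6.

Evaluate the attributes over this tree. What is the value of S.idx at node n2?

1. n0.key = 5  [given at root]
2. n0.fin = -6  [given at root]
3. n1.acc = 27  [27]
4. n1.lab = "rz"  ["rz"]
5. n2.key = -7  [C.acc - 34]
6. n2.fin = -3  [C.acc - 30]
7. n3.fin = false  [S.fin > -3]
8. n4.val = "kn"  [terminal]
9. n5.val = 7  [terminal]
10. n3.tag = -9  [a.val - 16]
11. n6.acc = 11  [S.key + 18]
12. n6.lab = "xz"  ["xz"]
13. n7.val = "zp"  [terminal]
14. n8.val = -6  [terminal]
15. n9.val = 14  [terminal]
16. n6.depth = 17  [C.acc + 6]
17. n6.cnt = "xzn"  [C.lab ++ "n"]
18. n2.idx = -9  [A.tag + C.depth - 17]
19. n2.sig = false  [S.key > -7]
20. n1.depth = 12  [len(C.lab) + 10]
21. n1.cnt = "wr"  ["wr"]
22. n0.idx = 0  [len(C.cnt) - 2]
23. n0.sig = true  [S.fin > -7]

-9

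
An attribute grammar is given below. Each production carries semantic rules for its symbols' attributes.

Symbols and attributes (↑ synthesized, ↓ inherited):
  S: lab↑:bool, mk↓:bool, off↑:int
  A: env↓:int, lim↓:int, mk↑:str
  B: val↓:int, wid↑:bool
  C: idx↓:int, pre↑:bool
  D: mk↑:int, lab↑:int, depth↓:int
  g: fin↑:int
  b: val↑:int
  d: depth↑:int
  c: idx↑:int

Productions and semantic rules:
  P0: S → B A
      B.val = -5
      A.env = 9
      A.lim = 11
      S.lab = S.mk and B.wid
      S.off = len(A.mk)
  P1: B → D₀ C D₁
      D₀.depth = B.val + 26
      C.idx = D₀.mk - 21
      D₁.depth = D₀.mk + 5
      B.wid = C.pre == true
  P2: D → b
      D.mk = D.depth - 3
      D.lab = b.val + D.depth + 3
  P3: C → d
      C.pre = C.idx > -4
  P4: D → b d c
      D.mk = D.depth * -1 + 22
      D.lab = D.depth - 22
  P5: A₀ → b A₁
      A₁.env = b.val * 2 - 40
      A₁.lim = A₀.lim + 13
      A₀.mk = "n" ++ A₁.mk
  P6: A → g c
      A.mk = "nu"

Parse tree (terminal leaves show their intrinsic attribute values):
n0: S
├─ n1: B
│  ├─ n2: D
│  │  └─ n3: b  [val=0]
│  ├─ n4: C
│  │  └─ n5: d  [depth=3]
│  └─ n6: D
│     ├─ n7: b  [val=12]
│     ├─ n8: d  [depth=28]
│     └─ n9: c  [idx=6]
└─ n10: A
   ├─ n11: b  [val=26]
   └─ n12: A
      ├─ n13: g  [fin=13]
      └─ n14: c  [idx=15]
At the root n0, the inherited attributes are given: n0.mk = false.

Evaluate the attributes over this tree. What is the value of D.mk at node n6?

1. n0.mk = false  [given at root]
2. n1.val = -5  [-5]
3. n2.depth = 21  [B.val + 26]
4. n3.val = 0  [terminal]
5. n2.mk = 18  [D.depth - 3]
6. n2.lab = 24  [b.val + D.depth + 3]
7. n4.idx = -3  [D₀.mk - 21]
8. n5.depth = 3  [terminal]
9. n4.pre = true  [C.idx > -4]
10. n6.depth = 23  [D₀.mk + 5]
11. n7.val = 12  [terminal]
12. n8.depth = 28  [terminal]
13. n9.idx = 6  [terminal]
14. n6.mk = -1  [D.depth * -1 + 22]
15. n6.lab = 1  [D.depth - 22]
16. n1.wid = true  [C.pre == true]
17. n10.env = 9  [9]
18. n10.lim = 11  [11]
19. n11.val = 26  [terminal]
20. n12.env = 12  [b.val * 2 - 40]
21. n12.lim = 24  [A₀.lim + 13]
22. n13.fin = 13  [terminal]
23. n14.idx = 15  [terminal]
24. n12.mk = "nu"  ["nu"]
25. n10.mk = "nnu"  ["n" ++ A₁.mk]
26. n0.lab = false  [S.mk and B.wid]
27. n0.off = 3  [len(A.mk)]

-1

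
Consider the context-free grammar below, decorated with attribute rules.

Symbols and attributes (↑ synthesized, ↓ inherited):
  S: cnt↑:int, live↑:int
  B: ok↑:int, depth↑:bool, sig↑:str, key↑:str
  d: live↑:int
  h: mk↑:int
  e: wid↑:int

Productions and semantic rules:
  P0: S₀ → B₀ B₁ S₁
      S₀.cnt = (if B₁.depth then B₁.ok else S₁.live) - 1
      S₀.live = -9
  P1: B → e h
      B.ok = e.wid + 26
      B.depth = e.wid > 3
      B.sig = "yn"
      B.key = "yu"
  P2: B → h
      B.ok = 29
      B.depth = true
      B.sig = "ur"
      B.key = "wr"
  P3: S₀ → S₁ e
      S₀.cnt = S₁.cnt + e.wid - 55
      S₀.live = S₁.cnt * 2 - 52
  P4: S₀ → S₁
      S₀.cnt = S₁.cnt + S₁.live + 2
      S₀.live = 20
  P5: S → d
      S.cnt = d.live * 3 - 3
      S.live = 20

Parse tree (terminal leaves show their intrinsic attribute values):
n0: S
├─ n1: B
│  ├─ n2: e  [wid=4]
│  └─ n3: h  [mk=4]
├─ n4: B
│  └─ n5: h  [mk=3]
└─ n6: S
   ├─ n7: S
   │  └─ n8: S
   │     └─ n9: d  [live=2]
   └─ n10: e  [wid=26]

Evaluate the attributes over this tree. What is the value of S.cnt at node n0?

1. n2.wid = 4  [terminal]
2. n3.mk = 4  [terminal]
3. n1.ok = 30  [e.wid + 26]
4. n1.depth = true  [e.wid > 3]
5. n1.sig = "yn"  ["yn"]
6. n1.key = "yu"  ["yu"]
7. n5.mk = 3  [terminal]
8. n4.ok = 29  [29]
9. n4.depth = true  [true]
10. n4.sig = "ur"  ["ur"]
11. n4.key = "wr"  ["wr"]
12. n9.live = 2  [terminal]
13. n8.cnt = 3  [d.live * 3 - 3]
14. n8.live = 20  [20]
15. n7.cnt = 25  [S₁.cnt + S₁.live + 2]
16. n7.live = 20  [20]
17. n10.wid = 26  [terminal]
18. n6.cnt = -4  [S₁.cnt + e.wid - 55]
19. n6.live = -2  [S₁.cnt * 2 - 52]
20. n0.cnt = 28  [(if B₁.depth then B₁.ok else S₁.live) - 1]
21. n0.live = -9  [-9]

28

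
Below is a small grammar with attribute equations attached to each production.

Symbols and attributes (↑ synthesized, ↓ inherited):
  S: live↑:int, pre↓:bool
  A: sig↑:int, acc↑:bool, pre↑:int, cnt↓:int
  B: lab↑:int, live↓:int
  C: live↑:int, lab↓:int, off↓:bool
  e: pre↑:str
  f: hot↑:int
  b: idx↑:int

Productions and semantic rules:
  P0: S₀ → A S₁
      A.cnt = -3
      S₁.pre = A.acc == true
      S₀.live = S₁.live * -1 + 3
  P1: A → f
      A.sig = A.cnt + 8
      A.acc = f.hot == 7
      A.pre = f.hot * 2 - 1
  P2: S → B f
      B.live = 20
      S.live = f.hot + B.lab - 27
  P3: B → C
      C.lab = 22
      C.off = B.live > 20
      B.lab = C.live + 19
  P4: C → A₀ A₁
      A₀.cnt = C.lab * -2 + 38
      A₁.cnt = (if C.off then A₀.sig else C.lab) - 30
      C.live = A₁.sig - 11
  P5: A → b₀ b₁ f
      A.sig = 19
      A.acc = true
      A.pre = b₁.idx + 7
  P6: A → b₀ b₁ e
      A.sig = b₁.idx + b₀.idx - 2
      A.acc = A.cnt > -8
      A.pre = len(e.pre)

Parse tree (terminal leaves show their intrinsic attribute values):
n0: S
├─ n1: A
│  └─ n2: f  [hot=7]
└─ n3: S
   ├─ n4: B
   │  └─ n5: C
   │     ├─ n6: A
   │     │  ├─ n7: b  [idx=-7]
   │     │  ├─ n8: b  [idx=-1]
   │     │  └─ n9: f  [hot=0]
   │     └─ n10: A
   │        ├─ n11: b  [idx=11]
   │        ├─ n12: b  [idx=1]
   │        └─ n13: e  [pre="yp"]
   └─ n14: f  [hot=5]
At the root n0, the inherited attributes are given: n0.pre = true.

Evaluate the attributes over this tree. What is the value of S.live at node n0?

7

1. n0.pre = true  [given at root]
2. n1.cnt = -3  [-3]
3. n2.hot = 7  [terminal]
4. n1.sig = 5  [A.cnt + 8]
5. n1.acc = true  [f.hot == 7]
6. n1.pre = 13  [f.hot * 2 - 1]
7. n3.pre = true  [A.acc == true]
8. n4.live = 20  [20]
9. n5.lab = 22  [22]
10. n5.off = false  [B.live > 20]
11. n6.cnt = -6  [C.lab * -2 + 38]
12. n7.idx = -7  [terminal]
13. n8.idx = -1  [terminal]
14. n9.hot = 0  [terminal]
15. n6.sig = 19  [19]
16. n6.acc = true  [true]
17. n6.pre = 6  [b₁.idx + 7]
18. n10.cnt = -8  [(if C.off then A₀.sig else C.lab) - 30]
19. n11.idx = 11  [terminal]
20. n12.idx = 1  [terminal]
21. n13.pre = "yp"  [terminal]
22. n10.sig = 10  [b₁.idx + b₀.idx - 2]
23. n10.acc = false  [A.cnt > -8]
24. n10.pre = 2  [len(e.pre)]
25. n5.live = -1  [A₁.sig - 11]
26. n4.lab = 18  [C.live + 19]
27. n14.hot = 5  [terminal]
28. n3.live = -4  [f.hot + B.lab - 27]
29. n0.live = 7  [S₁.live * -1 + 3]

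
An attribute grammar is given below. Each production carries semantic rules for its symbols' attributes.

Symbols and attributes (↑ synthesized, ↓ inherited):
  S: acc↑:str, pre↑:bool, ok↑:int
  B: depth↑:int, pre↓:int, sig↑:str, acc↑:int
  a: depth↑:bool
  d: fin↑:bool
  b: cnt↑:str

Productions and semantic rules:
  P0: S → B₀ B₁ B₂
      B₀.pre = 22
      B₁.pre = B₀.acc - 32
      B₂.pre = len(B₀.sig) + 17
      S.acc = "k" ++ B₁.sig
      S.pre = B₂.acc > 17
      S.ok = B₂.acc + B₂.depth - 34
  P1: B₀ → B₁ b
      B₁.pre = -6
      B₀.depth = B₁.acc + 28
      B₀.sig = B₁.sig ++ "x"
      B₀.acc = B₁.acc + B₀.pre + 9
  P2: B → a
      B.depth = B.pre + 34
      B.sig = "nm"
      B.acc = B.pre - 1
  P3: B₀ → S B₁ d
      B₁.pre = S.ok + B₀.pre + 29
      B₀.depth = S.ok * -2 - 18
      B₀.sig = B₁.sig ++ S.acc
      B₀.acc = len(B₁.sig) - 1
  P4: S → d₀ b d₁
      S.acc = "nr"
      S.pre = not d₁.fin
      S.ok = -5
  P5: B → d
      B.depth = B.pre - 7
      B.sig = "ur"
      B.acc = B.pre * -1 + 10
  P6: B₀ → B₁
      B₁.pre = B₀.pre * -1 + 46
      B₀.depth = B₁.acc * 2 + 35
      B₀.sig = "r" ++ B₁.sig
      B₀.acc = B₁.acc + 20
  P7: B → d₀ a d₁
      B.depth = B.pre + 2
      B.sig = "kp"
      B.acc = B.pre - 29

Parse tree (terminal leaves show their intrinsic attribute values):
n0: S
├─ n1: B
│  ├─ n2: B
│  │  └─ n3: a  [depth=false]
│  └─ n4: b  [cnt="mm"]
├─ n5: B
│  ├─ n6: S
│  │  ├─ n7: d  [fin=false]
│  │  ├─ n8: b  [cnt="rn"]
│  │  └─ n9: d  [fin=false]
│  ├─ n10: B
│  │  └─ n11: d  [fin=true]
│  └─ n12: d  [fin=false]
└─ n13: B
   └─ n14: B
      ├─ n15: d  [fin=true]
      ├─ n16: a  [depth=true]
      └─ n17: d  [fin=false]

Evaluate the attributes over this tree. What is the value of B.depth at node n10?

9

1. n1.pre = 22  [22]
2. n2.pre = -6  [-6]
3. n3.depth = false  [terminal]
4. n2.depth = 28  [B.pre + 34]
5. n2.sig = "nm"  ["nm"]
6. n2.acc = -7  [B.pre - 1]
7. n4.cnt = "mm"  [terminal]
8. n1.depth = 21  [B₁.acc + 28]
9. n1.sig = "nmx"  [B₁.sig ++ "x"]
10. n1.acc = 24  [B₁.acc + B₀.pre + 9]
11. n5.pre = -8  [B₀.acc - 32]
12. n7.fin = false  [terminal]
13. n8.cnt = "rn"  [terminal]
14. n9.fin = false  [terminal]
15. n6.acc = "nr"  ["nr"]
16. n6.pre = true  [not d₁.fin]
17. n6.ok = -5  [-5]
18. n10.pre = 16  [S.ok + B₀.pre + 29]
19. n11.fin = true  [terminal]
20. n10.depth = 9  [B.pre - 7]
21. n10.sig = "ur"  ["ur"]
22. n10.acc = -6  [B.pre * -1 + 10]
23. n12.fin = false  [terminal]
24. n5.depth = -8  [S.ok * -2 - 18]
25. n5.sig = "urnr"  [B₁.sig ++ S.acc]
26. n5.acc = 1  [len(B₁.sig) - 1]
27. n13.pre = 20  [len(B₀.sig) + 17]
28. n14.pre = 26  [B₀.pre * -1 + 46]
29. n15.fin = true  [terminal]
30. n16.depth = true  [terminal]
31. n17.fin = false  [terminal]
32. n14.depth = 28  [B.pre + 2]
33. n14.sig = "kp"  ["kp"]
34. n14.acc = -3  [B.pre - 29]
35. n13.depth = 29  [B₁.acc * 2 + 35]
36. n13.sig = "rkp"  ["r" ++ B₁.sig]
37. n13.acc = 17  [B₁.acc + 20]
38. n0.acc = "kurnr"  ["k" ++ B₁.sig]
39. n0.pre = false  [B₂.acc > 17]
40. n0.ok = 12  [B₂.acc + B₂.depth - 34]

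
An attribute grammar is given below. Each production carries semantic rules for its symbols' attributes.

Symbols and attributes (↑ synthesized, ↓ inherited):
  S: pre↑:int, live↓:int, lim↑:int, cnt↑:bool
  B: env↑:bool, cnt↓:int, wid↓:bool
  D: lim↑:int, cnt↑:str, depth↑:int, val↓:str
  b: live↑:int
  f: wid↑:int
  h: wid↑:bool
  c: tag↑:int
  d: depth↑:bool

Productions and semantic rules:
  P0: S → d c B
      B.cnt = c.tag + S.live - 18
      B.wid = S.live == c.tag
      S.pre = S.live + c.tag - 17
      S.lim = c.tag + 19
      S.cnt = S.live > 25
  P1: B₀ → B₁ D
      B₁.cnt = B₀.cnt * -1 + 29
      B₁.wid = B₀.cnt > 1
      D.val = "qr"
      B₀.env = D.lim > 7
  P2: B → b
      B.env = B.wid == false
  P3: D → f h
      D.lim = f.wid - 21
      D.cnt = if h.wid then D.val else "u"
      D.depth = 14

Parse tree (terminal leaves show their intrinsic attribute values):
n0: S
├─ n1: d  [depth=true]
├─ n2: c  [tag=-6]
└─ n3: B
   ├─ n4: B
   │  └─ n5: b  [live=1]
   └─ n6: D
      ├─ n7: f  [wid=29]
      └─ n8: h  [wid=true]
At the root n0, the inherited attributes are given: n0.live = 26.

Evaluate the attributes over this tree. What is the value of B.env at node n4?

1. n0.live = 26  [given at root]
2. n1.depth = true  [terminal]
3. n2.tag = -6  [terminal]
4. n3.cnt = 2  [c.tag + S.live - 18]
5. n3.wid = false  [S.live == c.tag]
6. n4.cnt = 27  [B₀.cnt * -1 + 29]
7. n4.wid = true  [B₀.cnt > 1]
8. n5.live = 1  [terminal]
9. n4.env = false  [B.wid == false]
10. n6.val = "qr"  ["qr"]
11. n7.wid = 29  [terminal]
12. n8.wid = true  [terminal]
13. n6.lim = 8  [f.wid - 21]
14. n6.cnt = "qr"  [if h.wid then D.val else "u"]
15. n6.depth = 14  [14]
16. n3.env = true  [D.lim > 7]
17. n0.pre = 3  [S.live + c.tag - 17]
18. n0.lim = 13  [c.tag + 19]
19. n0.cnt = true  [S.live > 25]

false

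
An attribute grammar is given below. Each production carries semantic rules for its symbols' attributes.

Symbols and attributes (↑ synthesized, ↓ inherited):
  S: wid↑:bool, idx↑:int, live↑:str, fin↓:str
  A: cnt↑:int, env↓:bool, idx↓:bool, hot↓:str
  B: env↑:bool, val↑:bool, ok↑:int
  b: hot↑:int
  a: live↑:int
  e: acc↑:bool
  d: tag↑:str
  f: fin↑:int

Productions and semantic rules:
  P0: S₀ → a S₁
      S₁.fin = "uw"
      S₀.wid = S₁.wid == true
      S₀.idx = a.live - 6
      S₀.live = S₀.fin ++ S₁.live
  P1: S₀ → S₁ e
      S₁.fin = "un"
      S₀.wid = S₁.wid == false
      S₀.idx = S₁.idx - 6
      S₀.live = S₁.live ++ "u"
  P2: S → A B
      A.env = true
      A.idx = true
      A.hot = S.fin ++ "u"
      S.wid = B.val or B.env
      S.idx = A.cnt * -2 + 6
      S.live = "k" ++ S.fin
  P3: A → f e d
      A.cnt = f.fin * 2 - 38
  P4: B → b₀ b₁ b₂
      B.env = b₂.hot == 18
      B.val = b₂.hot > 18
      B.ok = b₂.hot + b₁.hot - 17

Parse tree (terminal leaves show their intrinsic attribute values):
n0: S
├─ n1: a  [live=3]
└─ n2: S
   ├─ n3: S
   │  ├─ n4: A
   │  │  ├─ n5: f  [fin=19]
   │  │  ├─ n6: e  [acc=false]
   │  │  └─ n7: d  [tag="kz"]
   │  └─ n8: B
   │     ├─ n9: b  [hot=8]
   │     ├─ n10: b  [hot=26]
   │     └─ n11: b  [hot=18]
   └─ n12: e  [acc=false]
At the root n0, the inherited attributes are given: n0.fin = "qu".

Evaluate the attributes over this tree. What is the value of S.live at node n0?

1. n0.fin = "qu"  [given at root]
2. n1.live = 3  [terminal]
3. n2.fin = "uw"  ["uw"]
4. n3.fin = "un"  ["un"]
5. n4.env = true  [true]
6. n4.idx = true  [true]
7. n4.hot = "unu"  [S.fin ++ "u"]
8. n5.fin = 19  [terminal]
9. n6.acc = false  [terminal]
10. n7.tag = "kz"  [terminal]
11. n4.cnt = 0  [f.fin * 2 - 38]
12. n9.hot = 8  [terminal]
13. n10.hot = 26  [terminal]
14. n11.hot = 18  [terminal]
15. n8.env = true  [b₂.hot == 18]
16. n8.val = false  [b₂.hot > 18]
17. n8.ok = 27  [b₂.hot + b₁.hot - 17]
18. n3.wid = true  [B.val or B.env]
19. n3.idx = 6  [A.cnt * -2 + 6]
20. n3.live = "kun"  ["k" ++ S.fin]
21. n12.acc = false  [terminal]
22. n2.wid = false  [S₁.wid == false]
23. n2.idx = 0  [S₁.idx - 6]
24. n2.live = "kunu"  [S₁.live ++ "u"]
25. n0.wid = false  [S₁.wid == true]
26. n0.idx = -3  [a.live - 6]
27. n0.live = "qukunu"  [S₀.fin ++ S₁.live]

"qukunu"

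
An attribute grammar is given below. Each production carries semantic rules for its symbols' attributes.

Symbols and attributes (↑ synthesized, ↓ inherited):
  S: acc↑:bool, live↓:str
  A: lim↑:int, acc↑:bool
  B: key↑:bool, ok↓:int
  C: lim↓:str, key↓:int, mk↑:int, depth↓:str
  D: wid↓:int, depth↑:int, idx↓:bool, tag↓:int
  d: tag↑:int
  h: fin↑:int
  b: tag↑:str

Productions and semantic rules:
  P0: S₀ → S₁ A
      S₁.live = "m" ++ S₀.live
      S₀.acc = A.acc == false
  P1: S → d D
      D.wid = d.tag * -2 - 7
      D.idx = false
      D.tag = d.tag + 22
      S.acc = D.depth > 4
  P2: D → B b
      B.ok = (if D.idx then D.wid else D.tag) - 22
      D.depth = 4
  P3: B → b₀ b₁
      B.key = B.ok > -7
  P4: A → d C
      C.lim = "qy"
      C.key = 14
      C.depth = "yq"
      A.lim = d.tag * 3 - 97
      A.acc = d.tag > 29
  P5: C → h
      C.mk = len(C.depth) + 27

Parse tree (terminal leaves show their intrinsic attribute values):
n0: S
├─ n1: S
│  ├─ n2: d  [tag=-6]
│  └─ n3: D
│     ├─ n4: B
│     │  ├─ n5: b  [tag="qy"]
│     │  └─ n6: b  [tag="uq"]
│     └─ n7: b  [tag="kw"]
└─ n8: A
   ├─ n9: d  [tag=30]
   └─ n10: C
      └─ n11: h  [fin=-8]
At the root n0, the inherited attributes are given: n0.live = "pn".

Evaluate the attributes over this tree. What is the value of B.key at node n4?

1. n0.live = "pn"  [given at root]
2. n1.live = "mpn"  ["m" ++ S₀.live]
3. n2.tag = -6  [terminal]
4. n3.wid = 5  [d.tag * -2 - 7]
5. n3.idx = false  [false]
6. n3.tag = 16  [d.tag + 22]
7. n4.ok = -6  [(if D.idx then D.wid else D.tag) - 22]
8. n5.tag = "qy"  [terminal]
9. n6.tag = "uq"  [terminal]
10. n4.key = true  [B.ok > -7]
11. n7.tag = "kw"  [terminal]
12. n3.depth = 4  [4]
13. n1.acc = false  [D.depth > 4]
14. n9.tag = 30  [terminal]
15. n10.lim = "qy"  ["qy"]
16. n10.key = 14  [14]
17. n10.depth = "yq"  ["yq"]
18. n11.fin = -8  [terminal]
19. n10.mk = 29  [len(C.depth) + 27]
20. n8.lim = -7  [d.tag * 3 - 97]
21. n8.acc = true  [d.tag > 29]
22. n0.acc = false  [A.acc == false]

true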